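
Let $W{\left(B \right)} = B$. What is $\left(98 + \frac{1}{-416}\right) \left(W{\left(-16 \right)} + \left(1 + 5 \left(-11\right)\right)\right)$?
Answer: $- \frac{1426845}{208} \approx -6859.8$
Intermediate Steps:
$\left(98 + \frac{1}{-416}\right) \left(W{\left(-16 \right)} + \left(1 + 5 \left(-11\right)\right)\right) = \left(98 + \frac{1}{-416}\right) \left(-16 + \left(1 + 5 \left(-11\right)\right)\right) = \left(98 - \frac{1}{416}\right) \left(-16 + \left(1 - 55\right)\right) = \frac{40767 \left(-16 - 54\right)}{416} = \frac{40767}{416} \left(-70\right) = - \frac{1426845}{208}$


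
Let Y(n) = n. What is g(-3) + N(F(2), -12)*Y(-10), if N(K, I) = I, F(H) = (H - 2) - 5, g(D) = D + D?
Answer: 114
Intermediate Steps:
g(D) = 2*D
F(H) = -7 + H (F(H) = (-2 + H) - 5 = -7 + H)
g(-3) + N(F(2), -12)*Y(-10) = 2*(-3) - 12*(-10) = -6 + 120 = 114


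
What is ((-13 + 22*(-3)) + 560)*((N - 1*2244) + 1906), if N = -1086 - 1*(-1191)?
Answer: -112073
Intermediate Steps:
N = 105 (N = -1086 + 1191 = 105)
((-13 + 22*(-3)) + 560)*((N - 1*2244) + 1906) = ((-13 + 22*(-3)) + 560)*((105 - 1*2244) + 1906) = ((-13 - 66) + 560)*((105 - 2244) + 1906) = (-79 + 560)*(-2139 + 1906) = 481*(-233) = -112073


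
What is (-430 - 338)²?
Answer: 589824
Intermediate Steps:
(-430 - 338)² = (-768)² = 589824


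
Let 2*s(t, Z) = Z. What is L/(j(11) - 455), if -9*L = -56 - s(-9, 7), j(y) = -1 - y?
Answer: -119/8406 ≈ -0.014157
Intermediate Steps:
s(t, Z) = Z/2
L = 119/18 (L = -(-56 - 7/2)/9 = -⅑*(-119/2) = 119/18 ≈ 6.6111)
L/(j(11) - 455) = (119/18)/((-1 - 1*11) - 455) = (119/18)/((-1 - 11) - 455) = (119/18)/(-12 - 455) = (119/18)/(-467) = -1/467*119/18 = -119/8406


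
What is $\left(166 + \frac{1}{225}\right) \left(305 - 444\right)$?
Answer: $- \frac{5191789}{225} \approx -23075.0$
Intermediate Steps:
$\left(166 + \frac{1}{225}\right) \left(305 - 444\right) = \left(166 + \frac{1}{225}\right) \left(-139\right) = \frac{37351}{225} \left(-139\right) = - \frac{5191789}{225}$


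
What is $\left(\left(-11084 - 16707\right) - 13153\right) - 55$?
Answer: $-40999$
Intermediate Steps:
$\left(\left(-11084 - 16707\right) - 13153\right) - 55 = \left(-27791 - 13153\right) - 55 = -40944 - 55 = -40999$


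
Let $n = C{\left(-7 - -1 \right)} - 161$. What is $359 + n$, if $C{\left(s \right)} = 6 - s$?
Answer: $210$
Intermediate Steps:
$n = -149$ ($n = \left(6 - \left(-7 - -1\right)\right) - 161 = \left(6 - \left(-7 + 1\right)\right) - 161 = \left(6 - -6\right) - 161 = \left(6 + 6\right) - 161 = 12 - 161 = -149$)
$359 + n = 359 - 149 = 210$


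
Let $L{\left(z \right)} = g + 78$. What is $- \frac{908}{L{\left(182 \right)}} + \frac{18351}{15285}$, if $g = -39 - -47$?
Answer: $- \frac{2050099}{219085} \approx -9.3575$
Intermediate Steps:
$g = 8$ ($g = -39 + 47 = 8$)
$L{\left(z \right)} = 86$ ($L{\left(z \right)} = 8 + 78 = 86$)
$- \frac{908}{L{\left(182 \right)}} + \frac{18351}{15285} = - \frac{908}{86} + \frac{18351}{15285} = \left(-908\right) \frac{1}{86} + 18351 \cdot \frac{1}{15285} = - \frac{454}{43} + \frac{6117}{5095} = - \frac{2050099}{219085}$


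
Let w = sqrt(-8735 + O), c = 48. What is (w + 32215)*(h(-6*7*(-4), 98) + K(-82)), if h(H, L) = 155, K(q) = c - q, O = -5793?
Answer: 9181275 + 2280*I*sqrt(227) ≈ 9.1813e+6 + 34352.0*I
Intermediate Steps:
w = 8*I*sqrt(227) (w = sqrt(-8735 - 5793) = sqrt(-14528) = 8*I*sqrt(227) ≈ 120.53*I)
K(q) = 48 - q
(w + 32215)*(h(-6*7*(-4), 98) + K(-82)) = (8*I*sqrt(227) + 32215)*(155 + (48 - 1*(-82))) = (32215 + 8*I*sqrt(227))*(155 + (48 + 82)) = (32215 + 8*I*sqrt(227))*(155 + 130) = (32215 + 8*I*sqrt(227))*285 = 9181275 + 2280*I*sqrt(227)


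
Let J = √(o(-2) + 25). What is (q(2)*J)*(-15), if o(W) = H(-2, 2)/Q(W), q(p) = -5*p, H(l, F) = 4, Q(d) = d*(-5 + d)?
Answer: 150*√1239/7 ≈ 754.27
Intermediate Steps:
o(W) = 4/(W*(-5 + W)) (o(W) = 4/((W*(-5 + W))) = 4*(1/(W*(-5 + W))) = 4/(W*(-5 + W)))
J = √1239/7 (J = √(4/(-2*(-5 - 2)) + 25) = √(4*(-½)/(-7) + 25) = √(4*(-½)*(-⅐) + 25) = √(2/7 + 25) = √(177/7) = √1239/7 ≈ 5.0285)
(q(2)*J)*(-15) = ((-5*2)*(√1239/7))*(-15) = -10*√1239/7*(-15) = 150*√1239/7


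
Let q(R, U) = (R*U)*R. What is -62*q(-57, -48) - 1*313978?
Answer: 9355046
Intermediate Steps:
q(R, U) = U*R**2
-62*q(-57, -48) - 1*313978 = -(-2976)*(-57)**2 - 1*313978 = -(-2976)*3249 - 313978 = -62*(-155952) - 313978 = 9669024 - 313978 = 9355046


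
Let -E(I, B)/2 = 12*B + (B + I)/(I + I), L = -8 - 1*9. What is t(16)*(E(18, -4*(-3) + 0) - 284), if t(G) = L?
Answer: 29257/3 ≈ 9752.3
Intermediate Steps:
L = -17 (L = -8 - 9 = -17)
t(G) = -17
E(I, B) = -24*B - (B + I)/I (E(I, B) = -2*(12*B + (B + I)/(I + I)) = -2*(12*B + (B + I)/((2*I))) = -2*(12*B + (B + I)*(1/(2*I))) = -2*(12*B + (B + I)/(2*I)) = -24*B - (B + I)/I)
t(16)*(E(18, -4*(-3) + 0) - 284) = -17*((-1 - 24*(-4*(-3) + 0) - 1*(-4*(-3) + 0)/18) - 284) = -17*((-1 - 24*(12 + 0) - 1*(12 + 0)*1/18) - 284) = -17*((-1 - 24*12 - 1*12*1/18) - 284) = -17*((-1 - 288 - 2/3) - 284) = -17*(-869/3 - 284) = -17*(-1721/3) = 29257/3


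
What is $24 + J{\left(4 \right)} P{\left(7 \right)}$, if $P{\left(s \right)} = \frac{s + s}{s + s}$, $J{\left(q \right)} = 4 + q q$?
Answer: $44$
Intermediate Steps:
$J{\left(q \right)} = 4 + q^{2}$
$P{\left(s \right)} = 1$ ($P{\left(s \right)} = \frac{2 s}{2 s} = 2 s \frac{1}{2 s} = 1$)
$24 + J{\left(4 \right)} P{\left(7 \right)} = 24 + \left(4 + 4^{2}\right) 1 = 24 + \left(4 + 16\right) 1 = 24 + 20 \cdot 1 = 24 + 20 = 44$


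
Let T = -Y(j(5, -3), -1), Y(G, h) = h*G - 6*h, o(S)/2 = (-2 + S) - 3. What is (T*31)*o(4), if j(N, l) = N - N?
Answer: 372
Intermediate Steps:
o(S) = -10 + 2*S (o(S) = 2*((-2 + S) - 3) = 2*(-5 + S) = -10 + 2*S)
j(N, l) = 0
Y(G, h) = -6*h + G*h (Y(G, h) = G*h - 6*h = -6*h + G*h)
T = -6 (T = -(-1)*(-6 + 0) = -(-1)*(-6) = -1*6 = -6)
(T*31)*o(4) = (-6*31)*(-10 + 2*4) = -186*(-10 + 8) = -186*(-2) = 372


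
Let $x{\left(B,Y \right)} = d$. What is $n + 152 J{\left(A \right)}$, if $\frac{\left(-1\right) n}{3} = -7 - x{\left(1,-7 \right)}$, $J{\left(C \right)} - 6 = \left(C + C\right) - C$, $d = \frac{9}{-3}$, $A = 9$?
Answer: $2292$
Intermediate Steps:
$d = -3$ ($d = 9 \left(- \frac{1}{3}\right) = -3$)
$x{\left(B,Y \right)} = -3$
$J{\left(C \right)} = 6 + C$ ($J{\left(C \right)} = 6 + \left(\left(C + C\right) - C\right) = 6 + \left(2 C - C\right) = 6 + C$)
$n = 12$ ($n = - 3 \left(-7 - -3\right) = - 3 \left(-7 + 3\right) = \left(-3\right) \left(-4\right) = 12$)
$n + 152 J{\left(A \right)} = 12 + 152 \left(6 + 9\right) = 12 + 152 \cdot 15 = 12 + 2280 = 2292$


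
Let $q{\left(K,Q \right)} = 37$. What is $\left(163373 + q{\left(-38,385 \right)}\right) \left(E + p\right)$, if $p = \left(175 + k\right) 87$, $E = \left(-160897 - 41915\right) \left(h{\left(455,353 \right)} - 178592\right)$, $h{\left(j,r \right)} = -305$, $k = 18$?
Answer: $5928919265078550$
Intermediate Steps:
$E = 36282458364$ ($E = \left(-160897 - 41915\right) \left(-305 - 178592\right) = \left(-202812\right) \left(-178897\right) = 36282458364$)
$p = 16791$ ($p = \left(175 + 18\right) 87 = 193 \cdot 87 = 16791$)
$\left(163373 + q{\left(-38,385 \right)}\right) \left(E + p\right) = \left(163373 + 37\right) \left(36282458364 + 16791\right) = 163410 \cdot 36282475155 = 5928919265078550$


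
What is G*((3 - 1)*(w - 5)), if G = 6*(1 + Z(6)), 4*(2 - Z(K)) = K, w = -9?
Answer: -252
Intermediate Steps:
Z(K) = 2 - K/4
G = 9 (G = 6*(1 + (2 - 1/4*6)) = 6*(1 + (2 - 3/2)) = 6*(1 + 1/2) = 6*(3/2) = 9)
G*((3 - 1)*(w - 5)) = 9*((3 - 1)*(-9 - 5)) = 9*(2*(-14)) = 9*(-28) = -252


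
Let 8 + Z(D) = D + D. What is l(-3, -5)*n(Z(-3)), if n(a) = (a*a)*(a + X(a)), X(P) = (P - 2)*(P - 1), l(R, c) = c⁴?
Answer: 27685000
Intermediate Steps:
X(P) = (-1 + P)*(-2 + P) (X(P) = (-2 + P)*(-1 + P) = (-1 + P)*(-2 + P))
Z(D) = -8 + 2*D (Z(D) = -8 + (D + D) = -8 + 2*D)
n(a) = a²*(2 + a² - 2*a) (n(a) = (a*a)*(a + (2 + a² - 3*a)) = a²*(2 + a² - 2*a))
l(-3, -5)*n(Z(-3)) = (-5)⁴*((-8 + 2*(-3))²*(2 + (-8 + 2*(-3))² - 2*(-8 + 2*(-3)))) = 625*((-8 - 6)²*(2 + (-8 - 6)² - 2*(-8 - 6))) = 625*((-14)²*(2 + (-14)² - 2*(-14))) = 625*(196*(2 + 196 + 28)) = 625*(196*226) = 625*44296 = 27685000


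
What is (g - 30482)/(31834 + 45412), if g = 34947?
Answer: 4465/77246 ≈ 0.057802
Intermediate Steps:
(g - 30482)/(31834 + 45412) = (34947 - 30482)/(31834 + 45412) = 4465/77246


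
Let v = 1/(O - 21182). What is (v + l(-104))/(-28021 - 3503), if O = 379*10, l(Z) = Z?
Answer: 602923/182755136 ≈ 0.0032991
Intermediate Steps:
O = 3790
v = -1/17392 (v = 1/(3790 - 21182) = 1/(-17392) = -1/17392 ≈ -5.7498e-5)
(v + l(-104))/(-28021 - 3503) = (-1/17392 - 104)/(-28021 - 3503) = -1808769/17392/(-31524) = -1808769/17392*(-1/31524) = 602923/182755136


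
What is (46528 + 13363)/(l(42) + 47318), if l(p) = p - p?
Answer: 59891/47318 ≈ 1.2657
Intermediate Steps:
l(p) = 0
(46528 + 13363)/(l(42) + 47318) = (46528 + 13363)/(0 + 47318) = 59891/47318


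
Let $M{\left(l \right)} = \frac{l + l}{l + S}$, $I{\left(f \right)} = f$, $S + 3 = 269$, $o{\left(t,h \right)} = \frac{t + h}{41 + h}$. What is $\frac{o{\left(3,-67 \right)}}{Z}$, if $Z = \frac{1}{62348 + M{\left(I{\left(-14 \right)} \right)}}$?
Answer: $\frac{17956192}{117} \approx 1.5347 \cdot 10^{5}$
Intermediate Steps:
$o{\left(t,h \right)} = \frac{h + t}{41 + h}$
$S = 266$ ($S = -3 + 269 = 266$)
$M{\left(l \right)} = \frac{2 l}{266 + l}$ ($M{\left(l \right)} = \frac{l + l}{l + 266} = \frac{2 l}{266 + l}$)
$Z = \frac{9}{561131}$ ($Z = \frac{1}{62348 + 2 \left(-14\right) \frac{1}{266 - 14}} = \frac{1}{62348 + 2 \left(-14\right) \frac{1}{252}} = \frac{1}{62348 - \frac{1}{9}} = \frac{1}{\frac{561131}{9}} = \frac{9}{561131} \approx 1.6039 \cdot 10^{-5}$)
$\frac{o{\left(3,-67 \right)}}{Z} = \frac{\frac{1}{41 - 67} \left(-67 + 3\right)}{\frac{9}{561131}} = \frac{1}{-26} \left(-64\right) \frac{561131}{9} = \left(- \frac{1}{26}\right) \left(-64\right) \frac{561131}{9} = \frac{32}{13} \cdot \frac{561131}{9} = \frac{17956192}{117}$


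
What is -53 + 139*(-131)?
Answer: -18262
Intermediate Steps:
-53 + 139*(-131) = -53 - 18209 = -18262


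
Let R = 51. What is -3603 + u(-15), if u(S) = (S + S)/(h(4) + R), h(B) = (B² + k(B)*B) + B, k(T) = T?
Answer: -104497/29 ≈ -3603.3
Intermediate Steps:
h(B) = B + 2*B² (h(B) = (B² + B*B) + B = (B² + B²) + B = 2*B² + B = B + 2*B²)
u(S) = 2*S/87 (u(S) = (S + S)/(4*(1 + 2*4) + 51) = (2*S)/(4*(1 + 8) + 51) = (2*S)/(4*9 + 51) = (2*S)/(36 + 51) = (2*S)/87 = (2*S)*(1/87) = 2*S/87)
-3603 + u(-15) = -3603 + (2/87)*(-15) = -3603 - 10/29 = -104497/29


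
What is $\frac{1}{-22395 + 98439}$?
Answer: $\frac{1}{76044} \approx 1.315 \cdot 10^{-5}$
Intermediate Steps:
$\frac{1}{-22395 + 98439} = \frac{1}{76044}$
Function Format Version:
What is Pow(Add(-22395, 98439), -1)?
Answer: Rational(1, 76044) ≈ 1.3150e-5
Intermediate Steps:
Pow(Add(-22395, 98439), -1) = Pow(76044, -1) = Rational(1, 76044)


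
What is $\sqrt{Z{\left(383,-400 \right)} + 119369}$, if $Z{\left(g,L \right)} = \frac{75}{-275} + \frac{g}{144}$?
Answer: $\frac{\sqrt{2079927047}}{132} \approx 345.5$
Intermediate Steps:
$Z{\left(g,L \right)} = - \frac{3}{11} + \frac{g}{144}$ ($Z{\left(g,L \right)} = 75 \left(- \frac{1}{275}\right) + g \frac{1}{144} = - \frac{3}{11} + \frac{g}{144}$)
$\sqrt{Z{\left(383,-400 \right)} + 119369} = \sqrt{\left(- \frac{3}{11} + \frac{1}{144} \cdot 383\right) + 119369} = \sqrt{\left(- \frac{3}{11} + \frac{383}{144}\right) + 119369} = \sqrt{\frac{3781}{1584} + 119369} = \sqrt{\frac{189084277}{1584}} = \frac{\sqrt{2079927047}}{132}$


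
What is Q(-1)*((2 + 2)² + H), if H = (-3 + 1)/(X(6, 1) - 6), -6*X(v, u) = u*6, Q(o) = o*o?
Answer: 114/7 ≈ 16.286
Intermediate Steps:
Q(o) = o²
X(v, u) = -u (X(v, u) = -u*6/6 = -u)
H = 2/7 (H = (-3 + 1)/(-1*1 - 6) = -2/(-1 - 6) = -2/(-7) = -2*(-⅐) = 2/7 ≈ 0.28571)
Q(-1)*((2 + 2)² + H) = (-1)²*((2 + 2)² + 2/7) = 1*(4² + 2/7) = 1*(16 + 2/7) = 1*(114/7) = 114/7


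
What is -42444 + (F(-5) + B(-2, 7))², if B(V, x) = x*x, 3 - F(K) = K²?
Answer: -41715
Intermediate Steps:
F(K) = 3 - K²
B(V, x) = x²
-42444 + (F(-5) + B(-2, 7))² = -42444 + ((3 - 1*(-5)²) + 7²)² = -42444 + ((3 - 1*25) + 49)² = -42444 + ((3 - 25) + 49)² = -42444 + (-22 + 49)² = -42444 + 27² = -42444 + 729 = -41715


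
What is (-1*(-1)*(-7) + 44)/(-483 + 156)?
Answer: -37/327 ≈ -0.11315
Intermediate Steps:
(-1*(-1)*(-7) + 44)/(-483 + 156) = (1*(-7) + 44)/(-327) = (-7 + 44)*(-1/327) = 37*(-1/327) = -37/327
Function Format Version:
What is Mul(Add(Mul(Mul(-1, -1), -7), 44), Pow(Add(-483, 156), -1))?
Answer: Rational(-37, 327) ≈ -0.11315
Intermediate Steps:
Mul(Add(Mul(Mul(-1, -1), -7), 44), Pow(Add(-483, 156), -1)) = Mul(Add(Mul(1, -7), 44), Pow(-327, -1)) = Mul(Add(-7, 44), Rational(-1, 327)) = Mul(37, Rational(-1, 327)) = Rational(-37, 327)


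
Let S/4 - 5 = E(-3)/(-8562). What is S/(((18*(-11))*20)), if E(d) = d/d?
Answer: -42809/8476380 ≈ -0.0050504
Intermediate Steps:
E(d) = 1
S = 85618/4281 (S = 20 + 4*(1/(-8562)) = 20 + 4*(1*(-1/8562)) = 20 + 4*(-1/8562) = 20 - 2/4281 = 85618/4281 ≈ 20.000)
S/(((18*(-11))*20)) = 85618/(4281*(((18*(-11))*20))) = 85618/(4281*((-198*20))) = (85618/4281)/(-3960) = (85618/4281)*(-1/3960) = -42809/8476380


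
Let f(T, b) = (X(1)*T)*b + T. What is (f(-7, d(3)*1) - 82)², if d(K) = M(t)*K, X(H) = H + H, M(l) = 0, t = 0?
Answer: 7921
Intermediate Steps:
X(H) = 2*H
d(K) = 0 (d(K) = 0*K = 0)
f(T, b) = T + 2*T*b (f(T, b) = ((2*1)*T)*b + T = (2*T)*b + T = 2*T*b + T = T + 2*T*b)
(f(-7, d(3)*1) - 82)² = (-7*(1 + 2*(0*1)) - 82)² = (-7*(1 + 2*0) - 82)² = (-7*(1 + 0) - 82)² = (-7*1 - 82)² = (-7 - 82)² = (-89)² = 7921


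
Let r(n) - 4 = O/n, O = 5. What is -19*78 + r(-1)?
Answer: -1483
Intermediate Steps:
r(n) = 4 + 5/n
-19*78 + r(-1) = -19*78 + (4 + 5/(-1)) = -1482 + (4 + 5*(-1)) = -1482 + (4 - 5) = -1482 - 1 = -1483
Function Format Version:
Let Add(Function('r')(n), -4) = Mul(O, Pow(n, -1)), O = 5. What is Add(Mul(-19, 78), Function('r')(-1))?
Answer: -1483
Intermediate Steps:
Function('r')(n) = Add(4, Mul(5, Pow(n, -1)))
Add(Mul(-19, 78), Function('r')(-1)) = Add(Mul(-19, 78), Add(4, Mul(5, Pow(-1, -1)))) = Add(-1482, Add(4, Mul(5, -1))) = Add(-1482, Add(4, -5)) = Add(-1482, -1) = -1483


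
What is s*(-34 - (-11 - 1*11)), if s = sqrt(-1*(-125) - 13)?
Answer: -48*sqrt(7) ≈ -127.00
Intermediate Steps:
s = 4*sqrt(7) (s = sqrt(125 - 13) = sqrt(112) = 4*sqrt(7) ≈ 10.583)
s*(-34 - (-11 - 1*11)) = (4*sqrt(7))*(-34 - (-11 - 1*11)) = (4*sqrt(7))*(-34 - (-11 - 11)) = (4*sqrt(7))*(-34 - 1*(-22)) = (4*sqrt(7))*(-34 + 22) = (4*sqrt(7))*(-12) = -48*sqrt(7)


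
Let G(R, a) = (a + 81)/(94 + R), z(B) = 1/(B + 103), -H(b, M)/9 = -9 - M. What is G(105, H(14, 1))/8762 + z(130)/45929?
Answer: 140899445/1435343621582 ≈ 9.8164e-5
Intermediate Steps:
H(b, M) = 81 + 9*M (H(b, M) = -9*(-9 - M) = 81 + 9*M)
z(B) = 1/(103 + B)
G(R, a) = (81 + a)/(94 + R)
G(105, H(14, 1))/8762 + z(130)/45929 = ((81 + (81 + 9*1))/(94 + 105))/8762 + 1/((103 + 130)*45929) = ((81 + (81 + 9))/199)*(1/8762) + (1/45929)/233 = ((81 + 90)/199)*(1/8762) + (1/233)*(1/45929) = ((1/199)*171)*(1/8762) + 1/10701457 = (171/199)*(1/8762) + 1/10701457 = 171/1743638 + 1/10701457 = 140899445/1435343621582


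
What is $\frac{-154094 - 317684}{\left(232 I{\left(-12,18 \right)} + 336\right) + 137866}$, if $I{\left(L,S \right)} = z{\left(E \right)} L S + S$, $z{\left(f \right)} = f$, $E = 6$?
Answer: $\frac{235889}{79147} \approx 2.9804$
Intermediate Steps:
$I{\left(L,S \right)} = S + 6 L S$ ($I{\left(L,S \right)} = 6 L S + S = S + 6 L S$)
$\frac{-154094 - 317684}{\left(232 I{\left(-12,18 \right)} + 336\right) + 137866} = \frac{-154094 - 317684}{\left(232 \cdot 18 \left(1 + 6 \left(-12\right)\right) + 336\right) + 137866} = - \frac{471778}{\left(232 \cdot 18 \left(1 - 72\right) + 336\right) + 137866} = - \frac{471778}{\left(232 \cdot 18 \left(-71\right) + 336\right) + 137866} = - \frac{471778}{\left(232 \left(-1278\right) + 336\right) + 137866} = - \frac{471778}{\left(-296496 + 336\right) + 137866} = - \frac{471778}{-296160 + 137866} = - \frac{471778}{-158294} = \left(-471778\right) \left(- \frac{1}{158294}\right) = \frac{235889}{79147}$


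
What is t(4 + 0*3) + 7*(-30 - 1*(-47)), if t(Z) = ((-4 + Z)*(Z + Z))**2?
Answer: 119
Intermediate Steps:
t(Z) = 4*Z**2*(-4 + Z)**2 (t(Z) = ((-4 + Z)*(2*Z))**2 = (2*Z*(-4 + Z))**2 = 4*Z**2*(-4 + Z)**2)
t(4 + 0*3) + 7*(-30 - 1*(-47)) = 4*(4 + 0*3)**2*(-4 + (4 + 0*3))**2 + 7*(-30 - 1*(-47)) = 4*(4 + 0)**2*(-4 + (4 + 0))**2 + 7*(-30 + 47) = 4*4**2*(-4 + 4)**2 + 7*17 = 4*16*0**2 + 119 = 4*16*0 + 119 = 0 + 119 = 119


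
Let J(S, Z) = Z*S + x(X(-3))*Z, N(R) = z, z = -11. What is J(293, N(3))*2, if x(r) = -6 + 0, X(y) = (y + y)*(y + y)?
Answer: -6314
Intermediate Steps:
N(R) = -11
X(y) = 4*y² (X(y) = (2*y)*(2*y) = 4*y²)
x(r) = -6
J(S, Z) = -6*Z + S*Z (J(S, Z) = Z*S - 6*Z = S*Z - 6*Z = -6*Z + S*Z)
J(293, N(3))*2 = -11*(-6 + 293)*2 = -11*287*2 = -3157*2 = -6314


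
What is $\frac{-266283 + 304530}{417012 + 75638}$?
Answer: $\frac{38247}{492650} \approx 0.077635$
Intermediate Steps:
$\frac{-266283 + 304530}{417012 + 75638} = \frac{38247}{492650}$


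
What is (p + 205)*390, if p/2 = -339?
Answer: -184470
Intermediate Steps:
p = -678 (p = 2*(-339) = -678)
(p + 205)*390 = (-678 + 205)*390 = -473*390 = -184470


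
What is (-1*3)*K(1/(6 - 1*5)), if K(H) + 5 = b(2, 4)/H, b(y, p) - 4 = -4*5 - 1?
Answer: 66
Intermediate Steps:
b(y, p) = -17 (b(y, p) = 4 + (-4*5 - 1) = 4 + (-20 - 1) = 4 - 21 = -17)
K(H) = -5 - 17/H
(-1*3)*K(1/(6 - 1*5)) = (-1*3)*(-5 - 17/(1/(6 - 1*5))) = -3*(-5 - 17/(1/(6 - 5))) = -3*(-5 - 17/(1/1)) = -3*(-5 - 17/1) = -3*(-5 - 17*1) = -3*(-5 - 17) = -3*(-22) = 66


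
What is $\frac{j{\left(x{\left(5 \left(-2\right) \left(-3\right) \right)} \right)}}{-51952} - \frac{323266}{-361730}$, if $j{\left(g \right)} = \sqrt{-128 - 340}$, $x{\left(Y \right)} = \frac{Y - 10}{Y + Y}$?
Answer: $\frac{161633}{180865} - \frac{3 i \sqrt{13}}{25976} \approx 0.89367 - 0.00041641 i$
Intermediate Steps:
$x{\left(Y \right)} = \frac{-10 + Y}{2 Y}$
$j{\left(g \right)} = 6 i \sqrt{13}$ ($j{\left(g \right)} = \sqrt{-468} = 6 i \sqrt{13}$)
$\frac{j{\left(x{\left(5 \left(-2\right) \left(-3\right) \right)} \right)}}{-51952} - \frac{323266}{-361730} = \frac{6 i \sqrt{13}}{-51952} - \frac{323266}{-361730} = 6 i \sqrt{13} \left(- \frac{1}{51952}\right) - - \frac{161633}{180865} = - \frac{3 i \sqrt{13}}{25976} + \frac{161633}{180865} = \frac{161633}{180865} - \frac{3 i \sqrt{13}}{25976}$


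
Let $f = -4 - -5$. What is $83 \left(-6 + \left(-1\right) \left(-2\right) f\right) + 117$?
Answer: $-215$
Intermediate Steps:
$f = 1$ ($f = -4 + 5 = 1$)
$83 \left(-6 + \left(-1\right) \left(-2\right) f\right) + 117 = 83 \left(-6 + \left(-1\right) \left(-2\right) 1\right) + 117 = 83 \left(-6 + 2 \cdot 1\right) + 117 = 83 \left(-6 + 2\right) + 117 = 83 \left(-4\right) + 117 = -332 + 117 = -215$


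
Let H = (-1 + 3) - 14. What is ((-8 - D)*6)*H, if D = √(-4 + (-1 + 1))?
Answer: 576 + 144*I ≈ 576.0 + 144.0*I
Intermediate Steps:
H = -12 (H = 2 - 14 = -12)
D = 2*I (D = √(-4 + 0) = √(-4) = 2*I ≈ 2.0*I)
((-8 - D)*6)*H = ((-8 - 2*I)*6)*(-12) = (-48 - 12*I)*(-12) = 576 + 144*I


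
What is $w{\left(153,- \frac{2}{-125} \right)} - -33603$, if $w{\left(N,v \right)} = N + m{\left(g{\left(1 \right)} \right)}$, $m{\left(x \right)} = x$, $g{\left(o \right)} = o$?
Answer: $33757$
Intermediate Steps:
$w{\left(N,v \right)} = 1 + N$ ($w{\left(N,v \right)} = N + 1 = 1 + N$)
$w{\left(153,- \frac{2}{-125} \right)} - -33603 = \left(1 + 153\right) - -33603 = 154 + 33603 = 33757$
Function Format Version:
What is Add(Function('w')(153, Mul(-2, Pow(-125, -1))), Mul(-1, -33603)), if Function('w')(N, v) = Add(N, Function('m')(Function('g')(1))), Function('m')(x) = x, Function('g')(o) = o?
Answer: 33757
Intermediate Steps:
Function('w')(N, v) = Add(1, N) (Function('w')(N, v) = Add(N, 1) = Add(1, N))
Add(Function('w')(153, Mul(-2, Pow(-125, -1))), Mul(-1, -33603)) = Add(Add(1, 153), Mul(-1, -33603)) = Add(154, 33603) = 33757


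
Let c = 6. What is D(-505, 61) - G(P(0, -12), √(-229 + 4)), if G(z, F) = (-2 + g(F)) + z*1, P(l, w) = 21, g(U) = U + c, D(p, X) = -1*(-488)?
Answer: 463 - 15*I ≈ 463.0 - 15.0*I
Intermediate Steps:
D(p, X) = 488
g(U) = 6 + U (g(U) = U + 6 = 6 + U)
G(z, F) = 4 + F + z (G(z, F) = (-2 + (6 + F)) + z*1 = (4 + F) + z = 4 + F + z)
D(-505, 61) - G(P(0, -12), √(-229 + 4)) = 488 - (4 + √(-229 + 4) + 21) = 488 - (4 + √(-225) + 21) = 488 - (4 + 15*I + 21) = 488 - (25 + 15*I) = 488 + (-25 - 15*I) = 463 - 15*I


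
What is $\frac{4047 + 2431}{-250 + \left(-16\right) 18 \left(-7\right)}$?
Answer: $\frac{3239}{883} \approx 3.6682$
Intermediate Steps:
$\frac{4047 + 2431}{-250 + \left(-16\right) 18 \left(-7\right)} = \frac{6478}{-250 - -2016} = \frac{6478}{-250 + 2016} = \frac{6478}{1766} = 6478 \cdot \frac{1}{1766} = \frac{3239}{883}$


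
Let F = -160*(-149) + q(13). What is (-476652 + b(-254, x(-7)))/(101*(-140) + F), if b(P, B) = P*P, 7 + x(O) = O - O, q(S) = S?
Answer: -412136/9713 ≈ -42.431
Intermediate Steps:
x(O) = -7 (x(O) = -7 + (O - O) = -7 + 0 = -7)
b(P, B) = P²
F = 23853 (F = -160*(-149) + 13 = 23840 + 13 = 23853)
(-476652 + b(-254, x(-7)))/(101*(-140) + F) = (-476652 + (-254)²)/(101*(-140) + 23853) = (-476652 + 64516)/(-14140 + 23853) = -412136/9713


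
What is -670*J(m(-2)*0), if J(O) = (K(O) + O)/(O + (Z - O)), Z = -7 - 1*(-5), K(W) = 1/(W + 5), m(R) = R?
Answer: 67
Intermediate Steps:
K(W) = 1/(5 + W)
Z = -2 (Z = -7 + 5 = -2)
J(O) = -O/2 - 1/(2*(5 + O)) (J(O) = (1/(5 + O) + O)/(O + (-2 - O)) = (O + 1/(5 + O))/(-2) = (O + 1/(5 + O))*(-½) = -O/2 - 1/(2*(5 + O)))
-670*J(m(-2)*0) = -670*(-(-1)*0 - 1/(2*(5 - 2*0))) = -670*(-½*0 - 1/(2*(5 + 0))) = -670*(0 - ½/5) = -670*(0 - ½*⅕) = -670*(0 - ⅒) = -670*(-⅒) = 67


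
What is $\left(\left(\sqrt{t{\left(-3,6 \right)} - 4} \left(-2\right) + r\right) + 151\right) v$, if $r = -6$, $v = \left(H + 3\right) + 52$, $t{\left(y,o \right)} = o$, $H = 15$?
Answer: $10150 - 140 \sqrt{2} \approx 9952.0$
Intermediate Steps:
$v = 70$ ($v = \left(15 + 3\right) + 52 = 18 + 52 = 70$)
$\left(\left(\sqrt{t{\left(-3,6 \right)} - 4} \left(-2\right) + r\right) + 151\right) v = \left(\left(\sqrt{6 - 4} \left(-2\right) - 6\right) + 151\right) 70 = \left(\left(\sqrt{2} \left(-2\right) - 6\right) + 151\right) 70 = \left(\left(- 2 \sqrt{2} - 6\right) + 151\right) 70 = \left(\left(-6 - 2 \sqrt{2}\right) + 151\right) 70 = \left(145 - 2 \sqrt{2}\right) 70 = 10150 - 140 \sqrt{2}$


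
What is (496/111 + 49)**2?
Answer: 35224225/12321 ≈ 2858.9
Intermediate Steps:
(496/111 + 49)**2 = (5935/111)**2 = 35224225/12321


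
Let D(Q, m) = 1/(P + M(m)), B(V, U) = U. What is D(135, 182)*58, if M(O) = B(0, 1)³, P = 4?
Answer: 58/5 ≈ 11.600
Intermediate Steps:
M(O) = 1 (M(O) = 1³ = 1)
D(Q, m) = ⅕ (D(Q, m) = 1/(4 + 1) = 1/5 = ⅕)
D(135, 182)*58 = (⅕)*58 = 58/5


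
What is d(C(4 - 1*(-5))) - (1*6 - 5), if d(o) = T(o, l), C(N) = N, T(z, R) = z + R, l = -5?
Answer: 3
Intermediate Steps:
T(z, R) = R + z
d(o) = -5 + o
d(C(4 - 1*(-5))) - (1*6 - 5) = (-5 + (4 - 1*(-5))) - (1*6 - 5) = (-5 + (4 + 5)) - (6 - 5) = (-5 + 9) - 1 = 4 - 1*1 = 4 - 1 = 3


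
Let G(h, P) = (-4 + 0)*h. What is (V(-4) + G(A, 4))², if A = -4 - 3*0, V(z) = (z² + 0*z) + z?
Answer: 784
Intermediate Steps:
V(z) = z + z² (V(z) = (z² + 0) + z = z² + z = z + z²)
A = -4 (A = -4 + 0 = -4)
G(h, P) = -4*h
(V(-4) + G(A, 4))² = (-4*(1 - 4) - 4*(-4))² = (-4*(-3) + 16)² = (12 + 16)² = 28² = 784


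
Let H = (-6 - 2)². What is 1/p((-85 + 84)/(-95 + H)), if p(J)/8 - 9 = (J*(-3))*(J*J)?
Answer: 29791/2144928 ≈ 0.013889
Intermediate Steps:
H = 64 (H = (-8)² = 64)
p(J) = 72 - 24*J³ (p(J) = 72 + 8*((J*(-3))*(J*J)) = 72 + 8*((-3*J)*J²) = 72 + 8*(-3*J³) = 72 - 24*J³)
1/p((-85 + 84)/(-95 + H)) = 1/(72 - 24*(-85 + 84)³/(-95 + 64)³) = 1/(72 - 24*(-1/(-31))³) = 1/(72 - 24*(-1*(-1/31))³) = 1/(72 - 24*(1/31)³) = 1/(72 - 24*1/29791) = 1/(72 - 24/29791) = 1/(2144928/29791) = 29791/2144928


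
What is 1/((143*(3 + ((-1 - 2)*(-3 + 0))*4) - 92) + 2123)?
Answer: 1/7608 ≈ 0.00013144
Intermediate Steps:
1/((143*(3 + ((-1 - 2)*(-3 + 0))*4) - 92) + 2123) = 1/((143*(3 - 3*(-3)*4) - 92) + 2123) = 1/((143*(3 + 9*4) - 92) + 2123) = 1/((143*(3 + 36) - 92) + 2123) = 1/((143*39 - 92) + 2123) = 1/((5577 - 92) + 2123) = 1/(5485 + 2123) = 1/7608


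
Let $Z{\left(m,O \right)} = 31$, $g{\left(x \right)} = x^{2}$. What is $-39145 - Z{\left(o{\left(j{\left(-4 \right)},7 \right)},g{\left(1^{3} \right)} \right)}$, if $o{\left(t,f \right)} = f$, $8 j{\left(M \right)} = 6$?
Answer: $-39176$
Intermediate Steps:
$j{\left(M \right)} = \frac{3}{4}$ ($j{\left(M \right)} = \frac{1}{8} \cdot 6 = \frac{3}{4}$)
$-39145 - Z{\left(o{\left(j{\left(-4 \right)},7 \right)},g{\left(1^{3} \right)} \right)} = -39145 - 31 = -39176$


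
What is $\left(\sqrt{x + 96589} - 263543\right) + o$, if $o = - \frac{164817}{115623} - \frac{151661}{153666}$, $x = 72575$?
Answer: $- \frac{520277412176711}{1974147102} + 6 \sqrt{4699} \approx -2.6313 \cdot 10^{5}$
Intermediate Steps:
$o = - \frac{4762474325}{1974147102}$ ($o = \left(-164817\right) \frac{1}{115623} - \frac{151661}{153666} = - \frac{18313}{12847} - \frac{151661}{153666} = - \frac{4762474325}{1974147102} \approx -2.4124$)
$\left(\sqrt{x + 96589} - 263543\right) + o = \left(\sqrt{72575 + 96589} - 263543\right) - \frac{4762474325}{1974147102} = \left(\sqrt{169164} - 263543\right) - \frac{4762474325}{1974147102} = \left(6 \sqrt{4699} - 263543\right) - \frac{4762474325}{1974147102} = \left(-263543 + 6 \sqrt{4699}\right) - \frac{4762474325}{1974147102} = - \frac{520277412176711}{1974147102} + 6 \sqrt{4699}$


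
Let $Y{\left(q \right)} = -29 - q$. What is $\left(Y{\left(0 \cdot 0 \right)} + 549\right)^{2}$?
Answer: $270400$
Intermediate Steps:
$\left(Y{\left(0 \cdot 0 \right)} + 549\right)^{2} = \left(\left(-29 - 0 \cdot 0\right) + 549\right)^{2} = \left(\left(-29 - 0\right) + 549\right)^{2} = \left(\left(-29 + 0\right) + 549\right)^{2} = \left(-29 + 549\right)^{2} = 520^{2} = 270400$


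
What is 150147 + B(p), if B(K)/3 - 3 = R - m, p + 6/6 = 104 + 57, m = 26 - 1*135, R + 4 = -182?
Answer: 149925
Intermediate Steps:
R = -186 (R = -4 - 182 = -186)
m = -109 (m = 26 - 135 = -109)
p = 160 (p = -1 + (104 + 57) = -1 + 161 = 160)
B(K) = -222 (B(K) = 9 + 3*(-186 - 1*(-109)) = 9 + 3*(-186 + 109) = 9 + 3*(-77) = 9 - 231 = -222)
150147 + B(p) = 150147 - 222 = 149925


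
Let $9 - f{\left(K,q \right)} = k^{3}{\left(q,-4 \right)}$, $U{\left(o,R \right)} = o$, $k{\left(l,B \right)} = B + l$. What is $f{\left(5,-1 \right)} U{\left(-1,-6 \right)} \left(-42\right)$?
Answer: $5628$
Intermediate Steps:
$f{\left(K,q \right)} = 9 - \left(-4 + q\right)^{3}$
$f{\left(5,-1 \right)} U{\left(-1,-6 \right)} \left(-42\right) = \left(9 - \left(-4 - 1\right)^{3}\right) \left(-1\right) \left(-42\right) = \left(9 - \left(-5\right)^{3}\right) \left(-1\right) \left(-42\right) = \left(9 - -125\right) \left(-1\right) \left(-42\right) = \left(9 + 125\right) \left(-1\right) \left(-42\right) = 134 \left(-1\right) \left(-42\right) = \left(-134\right) \left(-42\right) = 5628$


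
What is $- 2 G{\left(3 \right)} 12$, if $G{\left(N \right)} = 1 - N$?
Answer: $48$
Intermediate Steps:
$- 2 G{\left(3 \right)} 12 = - 2 \left(1 - 3\right) 12 = \left(-2\right) \left(-2\right) 12 = 4 \cdot 12 = 48$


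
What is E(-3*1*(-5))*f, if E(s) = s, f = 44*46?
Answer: 30360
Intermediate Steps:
f = 2024
E(-3*1*(-5))*f = (-3*1*(-5))*2024 = -3*(-5)*2024 = 15*2024 = 30360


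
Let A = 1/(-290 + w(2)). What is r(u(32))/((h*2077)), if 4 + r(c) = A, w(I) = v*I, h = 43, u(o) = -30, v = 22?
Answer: -985/21970506 ≈ -4.4833e-5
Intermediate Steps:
w(I) = 22*I
A = -1/246 (A = 1/(-290 + 22*2) = 1/(-290 + 44) = 1/(-246) = -1/246 ≈ -0.0040650)
r(c) = -985/246 (r(c) = -4 - 1/246 = -985/246)
r(u(32))/((h*2077)) = -985/(246*(43*2077)) = -985/246/89311 = -985/246*1/89311 = -985/21970506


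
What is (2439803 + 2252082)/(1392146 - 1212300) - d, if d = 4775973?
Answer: -858934948273/179846 ≈ -4.7759e+6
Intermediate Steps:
(2439803 + 2252082)/(1392146 - 1212300) - d = (2439803 + 2252082)/(1392146 - 1212300) - 1*4775973 = 4691885/179846 - 4775973 = -858934948273/179846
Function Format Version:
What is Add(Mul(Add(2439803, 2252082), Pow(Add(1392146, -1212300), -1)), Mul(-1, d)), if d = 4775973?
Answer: Rational(-858934948273, 179846) ≈ -4.7759e+6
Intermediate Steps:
Add(Mul(Add(2439803, 2252082), Pow(Add(1392146, -1212300), -1)), Mul(-1, d)) = Add(Mul(Add(2439803, 2252082), Pow(Add(1392146, -1212300), -1)), Mul(-1, 4775973)) = Add(Mul(4691885, Pow(179846, -1)), -4775973) = Add(Mul(4691885, Rational(1, 179846)), -4775973) = Add(Rational(4691885, 179846), -4775973) = Rational(-858934948273, 179846)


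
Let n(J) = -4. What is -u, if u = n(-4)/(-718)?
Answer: -2/359 ≈ -0.0055710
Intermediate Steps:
u = 2/359 (u = -4/(-718) = -4*(-1/718) = 2/359 ≈ 0.0055710)
-u = -1*2/359 = -2/359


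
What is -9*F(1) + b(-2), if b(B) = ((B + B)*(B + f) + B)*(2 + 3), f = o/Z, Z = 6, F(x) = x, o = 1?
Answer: 53/3 ≈ 17.667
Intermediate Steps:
f = ⅙ (f = 1/6 = 1*(⅙) = ⅙ ≈ 0.16667)
b(B) = 5*B + 10*B*(⅙ + B) (b(B) = ((B + B)*(B + ⅙) + B)*(2 + 3) = ((2*B)*(⅙ + B) + B)*5 = (2*B*(⅙ + B) + B)*5 = (B + 2*B*(⅙ + B))*5 = 5*B + 10*B*(⅙ + B))
-9*F(1) + b(-2) = -9*1 + (10/3)*(-2)*(2 + 3*(-2)) = -9 + (10/3)*(-2)*(2 - 6) = -9 + (10/3)*(-2)*(-4) = -9 + 80/3 = 53/3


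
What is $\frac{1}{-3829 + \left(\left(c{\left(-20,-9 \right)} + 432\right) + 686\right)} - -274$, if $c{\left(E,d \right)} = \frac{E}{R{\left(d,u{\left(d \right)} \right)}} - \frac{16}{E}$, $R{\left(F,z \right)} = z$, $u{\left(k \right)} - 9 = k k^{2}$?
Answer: $\frac{133665514}{487831} \approx 274.0$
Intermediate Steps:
$u{\left(k \right)} = 9 + k^{3}$ ($u{\left(k \right)} = 9 + k k^{2} = 9 + k^{3}$)
$c{\left(E,d \right)} = - \frac{16}{E} + \frac{E}{9 + d^{3}}$ ($c{\left(E,d \right)} = \frac{E}{9 + d^{3}} - \frac{16}{E} = - \frac{16}{E} + \frac{E}{9 + d^{3}}$)
$\frac{1}{-3829 + \left(\left(c{\left(-20,-9 \right)} + 432\right) + 686\right)} - -274 = \frac{1}{-3829 + \left(\left(\left(- \frac{16}{-20} - \frac{20}{9 + \left(-9\right)^{3}}\right) + 432\right) + 686\right)} - -274 = \frac{1}{-3829 + \left(\left(\left(\left(-16\right) \left(- \frac{1}{20}\right) - \frac{20}{9 - 729}\right) + 432\right) + 686\right)} + 274 = \frac{1}{-3829 + \left(\left(\left(\frac{4}{5} - \frac{20}{-720}\right) + 432\right) + 686\right)} + 274 = \frac{1}{-3829 + \left(\left(\left(\frac{4}{5} - - \frac{1}{36}\right) + 432\right) + 686\right)} + 274 = \frac{1}{-3829 + \left(\left(\left(\frac{4}{5} + \frac{1}{36}\right) + 432\right) + 686\right)} + 274 = \frac{1}{-3829 + \left(\left(\frac{149}{180} + 432\right) + 686\right)} + 274 = \frac{1}{-3829 + \left(\frac{77909}{180} + 686\right)} + 274 = \frac{1}{-3829 + \frac{201389}{180}} + 274 = \frac{1}{- \frac{487831}{180}} + 274 = - \frac{180}{487831} + 274 = \frac{133665514}{487831}$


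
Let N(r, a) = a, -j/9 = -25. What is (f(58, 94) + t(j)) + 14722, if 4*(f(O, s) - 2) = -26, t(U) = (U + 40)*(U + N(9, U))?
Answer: 267935/2 ≈ 1.3397e+5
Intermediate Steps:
j = 225 (j = -9*(-25) = 225)
t(U) = 2*U*(40 + U) (t(U) = (U + 40)*(U + U) = (40 + U)*(2*U) = 2*U*(40 + U))
f(O, s) = -9/2 (f(O, s) = 2 + (¼)*(-26) = 2 - 13/2 = -9/2)
(f(58, 94) + t(j)) + 14722 = (-9/2 + 2*225*(40 + 225)) + 14722 = (-9/2 + 2*225*265) + 14722 = (-9/2 + 119250) + 14722 = 238491/2 + 14722 = 267935/2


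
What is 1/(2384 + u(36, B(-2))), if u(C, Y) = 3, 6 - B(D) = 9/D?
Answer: 1/2387 ≈ 0.00041894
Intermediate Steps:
B(D) = 6 - 9/D
1/(2384 + u(36, B(-2))) = 1/(2384 + 3) = 1/2387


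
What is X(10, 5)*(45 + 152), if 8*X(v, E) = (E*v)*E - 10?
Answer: 5910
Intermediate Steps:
X(v, E) = -5/4 + v*E²/8 (X(v, E) = ((E*v)*E - 10)/8 = (v*E² - 10)/8 = (-10 + v*E²)/8 = -5/4 + v*E²/8)
X(10, 5)*(45 + 152) = (-5/4 + (⅛)*10*5²)*(45 + 152) = (-5/4 + (⅛)*10*25)*197 = (-5/4 + 125/4)*197 = 30*197 = 5910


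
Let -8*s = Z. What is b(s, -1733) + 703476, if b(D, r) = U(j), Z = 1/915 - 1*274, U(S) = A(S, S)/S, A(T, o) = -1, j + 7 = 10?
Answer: 2110427/3 ≈ 7.0348e+5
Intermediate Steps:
j = 3 (j = -7 + 10 = 3)
U(S) = -1/S
Z = -250709/915 (Z = 1/915 - 274 = -250709/915 ≈ -274.00)
s = 250709/7320 (s = -⅛*(-250709/915) = 250709/7320 ≈ 34.250)
b(D, r) = -⅓ (b(D, r) = -1/3 = -1*⅓ = -⅓)
b(s, -1733) + 703476 = -⅓ + 703476 = 2110427/3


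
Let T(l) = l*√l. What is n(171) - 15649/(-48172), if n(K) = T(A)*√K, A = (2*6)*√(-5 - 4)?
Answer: 15649/48172 + 648*√19*I^(3/2) ≈ -1996.9 + 1997.3*I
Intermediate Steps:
A = 36*I (A = 12*√(-9) = 12*(3*I) = 36*I ≈ 36.0*I)
T(l) = l^(3/2)
n(K) = 216*I^(3/2)*√K (n(K) = (36*I)^(3/2)*√K = (216*I^(3/2))*√K = 216*I^(3/2)*√K)
n(171) - 15649/(-48172) = 216*I^(3/2)*√171 - 15649/(-48172) = 216*I^(3/2)*(3*√19) - 15649*(-1)/48172 = 648*√19*I^(3/2) - 1*(-15649/48172) = 648*√19*I^(3/2) + 15649/48172 = 15649/48172 + 648*√19*I^(3/2)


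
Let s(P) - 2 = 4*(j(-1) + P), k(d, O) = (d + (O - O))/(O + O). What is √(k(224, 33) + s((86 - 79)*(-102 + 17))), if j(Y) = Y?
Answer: I*√2590302/33 ≈ 48.771*I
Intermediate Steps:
k(d, O) = d/(2*O) (k(d, O) = (d + 0)/((2*O)) = d*(1/(2*O)) = d/(2*O))
s(P) = -2 + 4*P (s(P) = 2 + 4*(-1 + P) = 2 + (-4 + 4*P) = -2 + 4*P)
√(k(224, 33) + s((86 - 79)*(-102 + 17))) = √((½)*224/33 + (-2 + 4*((86 - 79)*(-102 + 17)))) = √((½)*224*(1/33) + (-2 + 4*(7*(-85)))) = √(112/33 + (-2 + 4*(-595))) = √(112/33 + (-2 - 2380)) = √(112/33 - 2382) = √(-78494/33) = I*√2590302/33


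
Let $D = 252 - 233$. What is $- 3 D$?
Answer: $-57$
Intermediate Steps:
$D = 19$ ($D = 252 - 233 = 19$)
$- 3 D = \left(-3\right) 19 = -57$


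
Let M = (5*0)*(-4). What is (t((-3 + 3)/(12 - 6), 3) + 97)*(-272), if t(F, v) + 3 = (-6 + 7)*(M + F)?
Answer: -25568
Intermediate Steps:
M = 0 (M = 0*(-4) = 0)
t(F, v) = -3 + F (t(F, v) = -3 + (-6 + 7)*(0 + F) = -3 + 1*F = -3 + F)
(t((-3 + 3)/(12 - 6), 3) + 97)*(-272) = ((-3 + (-3 + 3)/(12 - 6)) + 97)*(-272) = ((-3 + 0/6) + 97)*(-272) = ((-3 + 0*(⅙)) + 97)*(-272) = ((-3 + 0) + 97)*(-272) = (-3 + 97)*(-272) = 94*(-272) = -25568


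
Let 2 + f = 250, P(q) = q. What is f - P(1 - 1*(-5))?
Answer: 242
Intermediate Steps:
f = 248 (f = -2 + 250 = 248)
f - P(1 - 1*(-5)) = 248 - (1 - 1*(-5)) = 248 - (1 + 5) = 248 - 1*6 = 248 - 6 = 242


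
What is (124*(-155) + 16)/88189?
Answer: -19204/88189 ≈ -0.21776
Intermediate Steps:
(124*(-155) + 16)/88189 = (-19220 + 16)*(1/88189) = -19204*1/88189 = -19204/88189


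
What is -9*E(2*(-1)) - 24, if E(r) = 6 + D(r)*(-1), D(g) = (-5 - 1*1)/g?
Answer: -51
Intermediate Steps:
D(g) = -6/g (D(g) = (-5 - 1)/g = -6/g)
E(r) = 6 + 6/r (E(r) = 6 - 6/r*(-1) = 6 + 6/r)
-9*E(2*(-1)) - 24 = -9*(6 + 6/((2*(-1)))) - 24 = -9*(6 + 6/(-2)) - 24 = -9*(6 + 6*(-1/2)) - 24 = -9*(6 - 3) - 24 = -9*3 - 24 = -27 - 24 = -51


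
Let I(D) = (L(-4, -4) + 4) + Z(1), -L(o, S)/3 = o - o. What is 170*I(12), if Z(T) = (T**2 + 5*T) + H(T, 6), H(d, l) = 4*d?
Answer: 2380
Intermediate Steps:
L(o, S) = 0 (L(o, S) = -3*(o - o) = -3*0 = 0)
Z(T) = T**2 + 9*T (Z(T) = (T**2 + 5*T) + 4*T = T**2 + 9*T)
I(D) = 14 (I(D) = (0 + 4) + 1*(9 + 1) = 4 + 1*10 = 4 + 10 = 14)
170*I(12) = 170*14 = 2380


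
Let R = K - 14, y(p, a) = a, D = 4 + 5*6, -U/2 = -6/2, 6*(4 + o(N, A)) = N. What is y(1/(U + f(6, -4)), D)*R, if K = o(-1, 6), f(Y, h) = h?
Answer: -1853/3 ≈ -617.67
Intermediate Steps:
o(N, A) = -4 + N/6
K = -25/6 (K = -4 + (1/6)*(-1) = -4 - 1/6 = -25/6 ≈ -4.1667)
U = 6 (U = -(-12)/2 = -2*(-3) = 6)
D = 34 (D = 4 + 30 = 34)
R = -109/6 (R = -25/6 - 14 = -109/6 ≈ -18.167)
y(1/(U + f(6, -4)), D)*R = 34*(-109/6) = -1853/3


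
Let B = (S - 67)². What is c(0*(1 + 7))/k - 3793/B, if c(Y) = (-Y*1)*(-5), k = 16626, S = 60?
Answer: -3793/49 ≈ -77.408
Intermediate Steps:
B = 49 (B = (60 - 67)² = (-7)² = 49)
c(Y) = 5*Y (c(Y) = -Y*(-5) = 5*Y)
c(0*(1 + 7))/k - 3793/B = (5*(0*(1 + 7)))/16626 - 3793/49 = (5*(0*8))*(1/16626) - 3793*1/49 = (5*0)*(1/16626) - 3793/49 = 0*(1/16626) - 3793/49 = 0 - 3793/49 = -3793/49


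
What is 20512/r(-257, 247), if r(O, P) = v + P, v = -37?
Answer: 10256/105 ≈ 97.676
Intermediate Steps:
r(O, P) = -37 + P
20512/r(-257, 247) = 20512/(-37 + 247) = 20512/210 = 20512*(1/210) = 10256/105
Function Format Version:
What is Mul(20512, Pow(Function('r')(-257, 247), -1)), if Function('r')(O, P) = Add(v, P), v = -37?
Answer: Rational(10256, 105) ≈ 97.676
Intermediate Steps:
Function('r')(O, P) = Add(-37, P)
Mul(20512, Pow(Function('r')(-257, 247), -1)) = Mul(20512, Pow(Add(-37, 247), -1)) = Mul(20512, Pow(210, -1)) = Mul(20512, Rational(1, 210)) = Rational(10256, 105)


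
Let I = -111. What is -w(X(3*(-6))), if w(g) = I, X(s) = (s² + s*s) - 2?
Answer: 111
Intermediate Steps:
X(s) = -2 + 2*s² (X(s) = (s² + s²) - 2 = 2*s² - 2 = -2 + 2*s²)
w(g) = -111
-w(X(3*(-6))) = -1*(-111) = 111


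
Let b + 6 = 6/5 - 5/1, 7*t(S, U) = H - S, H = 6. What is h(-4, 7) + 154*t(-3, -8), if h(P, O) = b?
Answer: 941/5 ≈ 188.20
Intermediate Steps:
t(S, U) = 6/7 - S/7 (t(S, U) = (6 - S)/7 = 6/7 - S/7)
b = -49/5 (b = -6 + (6/5 - 5/1) = -6 + (6*(⅕) - 5*1) = -6 + (6/5 - 5) = -6 - 19/5 = -49/5 ≈ -9.8000)
h(P, O) = -49/5
h(-4, 7) + 154*t(-3, -8) = -49/5 + 154*(6/7 - ⅐*(-3)) = -49/5 + 154*(6/7 + 3/7) = -49/5 + 154*(9/7) = -49/5 + 198 = 941/5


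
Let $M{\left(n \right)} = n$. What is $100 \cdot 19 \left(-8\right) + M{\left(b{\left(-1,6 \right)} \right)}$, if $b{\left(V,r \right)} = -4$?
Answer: $-15204$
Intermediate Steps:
$100 \cdot 19 \left(-8\right) + M{\left(b{\left(-1,6 \right)} \right)} = 100 \cdot 19 \left(-8\right) - 4 = 100 \left(-152\right) - 4 = -15200 - 4 = -15204$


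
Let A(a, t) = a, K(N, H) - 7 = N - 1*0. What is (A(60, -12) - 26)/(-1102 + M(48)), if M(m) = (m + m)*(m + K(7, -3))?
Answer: 17/2425 ≈ 0.0070103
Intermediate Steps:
K(N, H) = 7 + N (K(N, H) = 7 + (N - 1*0) = 7 + (N + 0) = 7 + N)
M(m) = 2*m*(14 + m) (M(m) = (m + m)*(m + (7 + 7)) = (2*m)*(m + 14) = (2*m)*(14 + m) = 2*m*(14 + m))
(A(60, -12) - 26)/(-1102 + M(48)) = (60 - 26)/(-1102 + 2*48*(14 + 48)) = 34/(-1102 + 2*48*62) = 34/(-1102 + 5952) = 34/4850 = 34*(1/4850) = 17/2425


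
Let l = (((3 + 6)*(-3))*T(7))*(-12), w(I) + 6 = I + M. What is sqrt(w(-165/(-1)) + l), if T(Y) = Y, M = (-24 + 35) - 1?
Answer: sqrt(2437) ≈ 49.366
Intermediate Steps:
M = 10 (M = 11 - 1 = 10)
w(I) = 4 + I (w(I) = -6 + (I + 10) = -6 + (10 + I) = 4 + I)
l = 2268 (l = (((3 + 6)*(-3))*7)*(-12) = ((9*(-3))*7)*(-12) = -27*7*(-12) = -189*(-12) = 2268)
sqrt(w(-165/(-1)) + l) = sqrt((4 - 165/(-1)) + 2268) = sqrt((4 - 165*(-1)) + 2268) = sqrt((4 + 165) + 2268) = sqrt(169 + 2268) = sqrt(2437)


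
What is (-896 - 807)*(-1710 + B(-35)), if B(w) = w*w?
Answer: 825955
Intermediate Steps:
B(w) = w²
(-896 - 807)*(-1710 + B(-35)) = (-896 - 807)*(-1710 + (-35)²) = -1703*(-1710 + 1225) = -1703*(-485) = 825955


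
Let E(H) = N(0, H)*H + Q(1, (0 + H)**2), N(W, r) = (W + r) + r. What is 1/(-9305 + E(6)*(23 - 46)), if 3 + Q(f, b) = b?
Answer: -1/11720 ≈ -8.5324e-5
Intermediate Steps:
Q(f, b) = -3 + b
N(W, r) = W + 2*r
E(H) = -3 + 3*H**2 (E(H) = (0 + 2*H)*H + (-3 + (0 + H)**2) = (2*H)*H + (-3 + H**2) = 2*H**2 + (-3 + H**2) = -3 + 3*H**2)
1/(-9305 + E(6)*(23 - 46)) = 1/(-9305 + (-3 + 3*6**2)*(23 - 46)) = 1/(-9305 + (-3 + 3*36)*(-23)) = 1/(-9305 + (-3 + 108)*(-23)) = 1/(-9305 + 105*(-23)) = 1/(-9305 - 2415) = 1/(-11720) = -1/11720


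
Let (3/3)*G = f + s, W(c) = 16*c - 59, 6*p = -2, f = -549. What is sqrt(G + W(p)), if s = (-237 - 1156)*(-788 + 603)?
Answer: 5*sqrt(92553)/3 ≈ 507.04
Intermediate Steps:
s = 257705 (s = -1393*(-185) = 257705)
p = -1/3 (p = (1/6)*(-2) = -1/3 ≈ -0.33333)
W(c) = -59 + 16*c
G = 257156 (G = -549 + 257705 = 257156)
sqrt(G + W(p)) = sqrt(257156 + (-59 + 16*(-1/3))) = sqrt(257156 + (-59 - 16/3)) = sqrt(257156 - 193/3) = sqrt(771275/3) = 5*sqrt(92553)/3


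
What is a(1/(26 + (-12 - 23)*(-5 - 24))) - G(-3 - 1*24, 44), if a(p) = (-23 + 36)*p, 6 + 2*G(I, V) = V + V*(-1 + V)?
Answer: -1004552/1041 ≈ -964.99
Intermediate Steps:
G(I, V) = -3 + V/2 + V*(-1 + V)/2 (G(I, V) = -3 + (V + V*(-1 + V))/2 = -3 + (V/2 + V*(-1 + V)/2) = -3 + V/2 + V*(-1 + V)/2)
a(p) = 13*p
a(1/(26 + (-12 - 23)*(-5 - 24))) - G(-3 - 1*24, 44) = 13/(26 + (-12 - 23)*(-5 - 24)) - (-3 + (½)*44²) = 13/(26 - 35*(-29)) - (-3 + (½)*1936) = 13/(26 + 1015) - (-3 + 968) = 13/1041 - 1*965 = 13*(1/1041) - 965 = 13/1041 - 965 = -1004552/1041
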